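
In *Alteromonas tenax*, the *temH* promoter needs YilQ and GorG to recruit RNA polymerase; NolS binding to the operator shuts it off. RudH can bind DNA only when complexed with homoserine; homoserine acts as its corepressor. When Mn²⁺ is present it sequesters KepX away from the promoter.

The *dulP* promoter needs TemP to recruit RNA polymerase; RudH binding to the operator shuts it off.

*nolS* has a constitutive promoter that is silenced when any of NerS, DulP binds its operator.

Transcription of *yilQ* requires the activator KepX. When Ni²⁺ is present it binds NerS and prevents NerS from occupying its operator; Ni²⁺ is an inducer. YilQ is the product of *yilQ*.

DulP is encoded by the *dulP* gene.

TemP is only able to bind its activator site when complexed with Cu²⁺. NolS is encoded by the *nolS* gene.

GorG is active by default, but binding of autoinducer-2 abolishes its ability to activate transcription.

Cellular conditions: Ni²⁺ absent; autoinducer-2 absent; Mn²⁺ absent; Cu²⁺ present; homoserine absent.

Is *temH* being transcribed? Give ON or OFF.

ON

Mn²⁺ is absent, so KepX is active.
No repressor is bound and KepX is active, so *yilQ* is transcribed.
So YilQ is produced and active.
Autoinducer-2 is absent, so GorG is active.
Ni²⁺ is absent, so NerS is active.
Homoserine is absent, so RudH is inactive.
Cu²⁺ is present, so TemP is active.
No repressor is bound and TemP is active, so *dulP* is transcribed.
So DulP is produced and active.
With repressor NerS bound, *nolS* is not transcribed.
So NolS is not produced.
No repressor is bound and YilQ and GorG are active, so *temH* is transcribed.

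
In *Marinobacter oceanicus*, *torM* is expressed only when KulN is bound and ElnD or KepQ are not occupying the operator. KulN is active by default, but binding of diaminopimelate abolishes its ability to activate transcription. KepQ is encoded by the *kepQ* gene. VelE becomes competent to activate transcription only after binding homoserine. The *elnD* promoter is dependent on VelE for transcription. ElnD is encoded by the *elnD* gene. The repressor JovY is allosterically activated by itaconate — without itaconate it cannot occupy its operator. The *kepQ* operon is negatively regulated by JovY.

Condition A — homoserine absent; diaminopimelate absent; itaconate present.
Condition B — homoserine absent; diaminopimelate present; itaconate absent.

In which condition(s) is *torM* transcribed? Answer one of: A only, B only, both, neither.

A only

Condition A:
Homoserine is absent, so VelE is inactive.
Required activator VelE is absent, so *elnD* is not transcribed.
So ElnD is not produced.
Diaminopimelate is absent, so KulN is active.
Itaconate is present, so JovY is active.
With repressor JovY bound, *kepQ* is not transcribed.
So KepQ is not produced.
No repressor is bound and KulN is active, so *torM* is transcribed.
→ *torM* is ON in A.
Condition B:
Homoserine is absent, so VelE is inactive.
Required activator VelE is absent, so *elnD* is not transcribed.
So ElnD is not produced.
Diaminopimelate is present, so KulN is inactive.
Itaconate is absent, so JovY is inactive.
With no repressor bound, *kepQ* is transcribed.
So KepQ is produced and active.
With repressor KepQ bound, *torM* is not transcribed.
→ *torM* is OFF in B.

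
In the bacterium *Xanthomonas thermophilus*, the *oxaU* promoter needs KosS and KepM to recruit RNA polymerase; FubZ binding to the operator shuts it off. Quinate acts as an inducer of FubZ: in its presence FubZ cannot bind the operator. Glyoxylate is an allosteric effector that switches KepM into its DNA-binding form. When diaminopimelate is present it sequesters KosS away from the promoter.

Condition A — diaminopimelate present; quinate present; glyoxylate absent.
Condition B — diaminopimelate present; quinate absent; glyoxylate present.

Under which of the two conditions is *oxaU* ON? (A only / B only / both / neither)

neither

Condition A:
Diaminopimelate is present, so KosS is inactive.
Quinate is present, so FubZ is inactive.
Glyoxylate is absent, so KepM is inactive.
Required activator KosS is absent, so *oxaU* is not transcribed.
→ *oxaU* is OFF in A.
Condition B:
Diaminopimelate is present, so KosS is inactive.
Quinate is absent, so FubZ is active.
Glyoxylate is present, so KepM is active.
With repressor FubZ bound, *oxaU* is not transcribed.
→ *oxaU* is OFF in B.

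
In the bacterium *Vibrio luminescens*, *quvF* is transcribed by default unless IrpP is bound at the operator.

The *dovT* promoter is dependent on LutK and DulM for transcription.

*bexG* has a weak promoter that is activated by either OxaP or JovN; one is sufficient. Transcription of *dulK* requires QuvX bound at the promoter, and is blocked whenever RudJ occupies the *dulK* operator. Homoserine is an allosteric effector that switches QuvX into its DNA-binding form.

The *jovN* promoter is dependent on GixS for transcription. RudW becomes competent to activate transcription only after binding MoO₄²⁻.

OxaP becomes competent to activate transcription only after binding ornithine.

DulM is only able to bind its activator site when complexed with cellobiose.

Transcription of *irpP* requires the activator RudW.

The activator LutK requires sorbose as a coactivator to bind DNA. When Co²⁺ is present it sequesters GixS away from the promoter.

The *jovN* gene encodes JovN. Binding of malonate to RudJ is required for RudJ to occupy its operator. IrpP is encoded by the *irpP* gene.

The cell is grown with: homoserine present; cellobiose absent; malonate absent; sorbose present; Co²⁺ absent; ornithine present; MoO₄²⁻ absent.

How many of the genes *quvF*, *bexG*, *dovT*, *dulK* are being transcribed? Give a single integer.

3

MoO₄²⁻ is absent, so RudW is inactive.
Required activator RudW is absent, so *irpP* is not transcribed.
So IrpP is not produced.
With no repressor bound, *quvF* is transcribed.
→ *quvF* is ON.
Ornithine is present, so OxaP is active.
Co²⁺ is absent, so GixS is active.
No repressor is bound and GixS is active, so *jovN* is transcribed.
So JovN is produced and active.
Activator OxaP is present, so *bexG* is transcribed.
→ *bexG* is ON.
Sorbose is present, so LutK is active.
Cellobiose is absent, so DulM is inactive.
Required activator DulM is absent, so *dovT* is not transcribed.
→ *dovT* is OFF.
Homoserine is present, so QuvX is active.
Malonate is absent, so RudJ is inactive.
No repressor is bound and QuvX is active, so *dulK* is transcribed.
→ *dulK* is ON.
3 of the 4 genes are transcribed.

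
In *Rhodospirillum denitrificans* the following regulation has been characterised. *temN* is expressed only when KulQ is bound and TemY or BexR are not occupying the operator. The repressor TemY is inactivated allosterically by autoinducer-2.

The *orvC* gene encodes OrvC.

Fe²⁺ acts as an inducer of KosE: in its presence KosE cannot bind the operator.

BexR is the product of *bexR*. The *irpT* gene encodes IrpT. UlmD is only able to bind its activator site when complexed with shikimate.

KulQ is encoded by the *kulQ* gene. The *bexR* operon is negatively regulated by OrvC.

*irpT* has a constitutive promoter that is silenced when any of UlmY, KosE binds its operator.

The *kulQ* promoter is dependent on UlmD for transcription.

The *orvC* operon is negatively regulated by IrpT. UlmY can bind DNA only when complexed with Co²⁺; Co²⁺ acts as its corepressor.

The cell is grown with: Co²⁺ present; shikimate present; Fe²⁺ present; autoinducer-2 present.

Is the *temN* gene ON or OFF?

Autoinducer-2 is present, so TemY is inactive.
Co²⁺ is present, so UlmY is active.
Fe²⁺ is present, so KosE is inactive.
With repressor UlmY bound, *irpT* is not transcribed.
So IrpT is not produced.
With no repressor bound, *orvC* is transcribed.
So OrvC is produced and active.
With repressor OrvC bound, *bexR* is not transcribed.
So BexR is not produced.
Shikimate is present, so UlmD is active.
No repressor is bound and UlmD is active, so *kulQ* is transcribed.
So KulQ is produced and active.
No repressor is bound and KulQ is active, so *temN* is transcribed.

ON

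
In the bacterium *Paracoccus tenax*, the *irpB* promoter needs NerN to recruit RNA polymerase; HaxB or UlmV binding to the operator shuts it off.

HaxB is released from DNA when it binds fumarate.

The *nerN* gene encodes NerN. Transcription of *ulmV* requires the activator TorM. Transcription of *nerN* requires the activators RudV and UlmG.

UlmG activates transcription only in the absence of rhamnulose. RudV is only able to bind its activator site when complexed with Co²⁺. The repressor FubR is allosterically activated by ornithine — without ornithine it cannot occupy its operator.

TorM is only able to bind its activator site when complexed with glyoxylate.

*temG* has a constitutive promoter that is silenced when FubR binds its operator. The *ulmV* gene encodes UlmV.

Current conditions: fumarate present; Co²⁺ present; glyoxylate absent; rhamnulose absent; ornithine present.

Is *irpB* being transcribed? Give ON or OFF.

Co²⁺ is present, so RudV is active.
Rhamnulose is absent, so UlmG is active.
No repressor is bound and RudV and UlmG are active, so *nerN* is transcribed.
So NerN is produced and active.
Fumarate is present, so HaxB is inactive.
Glyoxylate is absent, so TorM is inactive.
Required activator TorM is absent, so *ulmV* is not transcribed.
So UlmV is not produced.
No repressor is bound and NerN is active, so *irpB* is transcribed.

ON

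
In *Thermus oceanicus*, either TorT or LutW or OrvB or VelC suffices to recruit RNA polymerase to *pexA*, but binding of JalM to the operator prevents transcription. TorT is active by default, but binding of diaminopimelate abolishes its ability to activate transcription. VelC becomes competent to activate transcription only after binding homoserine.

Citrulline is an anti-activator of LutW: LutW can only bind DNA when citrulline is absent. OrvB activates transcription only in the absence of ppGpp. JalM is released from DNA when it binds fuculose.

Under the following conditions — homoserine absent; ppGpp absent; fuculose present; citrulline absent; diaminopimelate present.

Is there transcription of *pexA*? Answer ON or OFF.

Diaminopimelate is present, so TorT is inactive.
Citrulline is absent, so LutW is active.
Fuculose is present, so JalM is inactive.
ppGpp is absent, so OrvB is active.
Homoserine is absent, so VelC is inactive.
Activator LutW is present, so *pexA* is transcribed.

ON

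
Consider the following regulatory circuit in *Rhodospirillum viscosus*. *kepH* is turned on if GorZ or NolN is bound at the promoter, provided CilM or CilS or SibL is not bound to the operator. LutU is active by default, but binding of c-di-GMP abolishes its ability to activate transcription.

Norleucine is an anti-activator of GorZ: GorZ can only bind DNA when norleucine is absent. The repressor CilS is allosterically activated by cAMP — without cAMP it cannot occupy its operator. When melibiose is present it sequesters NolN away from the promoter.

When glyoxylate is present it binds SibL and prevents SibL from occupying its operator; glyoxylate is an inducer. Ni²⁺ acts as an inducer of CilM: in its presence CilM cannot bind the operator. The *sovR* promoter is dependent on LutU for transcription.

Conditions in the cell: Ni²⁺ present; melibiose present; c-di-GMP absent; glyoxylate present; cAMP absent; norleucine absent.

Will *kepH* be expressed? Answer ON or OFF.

Norleucine is absent, so GorZ is active.
Ni²⁺ is present, so CilM is inactive.
cAMP is absent, so CilS is inactive.
Glyoxylate is present, so SibL is inactive.
Melibiose is present, so NolN is inactive.
Activator GorZ is present, so *kepH* is transcribed.

ON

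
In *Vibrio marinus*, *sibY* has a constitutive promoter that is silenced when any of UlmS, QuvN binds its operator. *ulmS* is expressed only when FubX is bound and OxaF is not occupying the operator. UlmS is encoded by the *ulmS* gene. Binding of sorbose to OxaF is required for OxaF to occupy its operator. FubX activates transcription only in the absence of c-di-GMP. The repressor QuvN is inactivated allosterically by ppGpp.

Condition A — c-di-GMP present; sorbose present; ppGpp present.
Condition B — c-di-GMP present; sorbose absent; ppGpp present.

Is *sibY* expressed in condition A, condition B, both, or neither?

Condition A:
c-di-GMP is present, so FubX is inactive.
Sorbose is present, so OxaF is active.
With repressor OxaF bound, *ulmS* is not transcribed.
So UlmS is not produced.
ppGpp is present, so QuvN is inactive.
With no repressor bound, *sibY* is transcribed.
→ *sibY* is ON in A.
Condition B:
c-di-GMP is present, so FubX is inactive.
Sorbose is absent, so OxaF is inactive.
Required activator FubX is absent, so *ulmS* is not transcribed.
So UlmS is not produced.
ppGpp is present, so QuvN is inactive.
With no repressor bound, *sibY* is transcribed.
→ *sibY* is ON in B.

both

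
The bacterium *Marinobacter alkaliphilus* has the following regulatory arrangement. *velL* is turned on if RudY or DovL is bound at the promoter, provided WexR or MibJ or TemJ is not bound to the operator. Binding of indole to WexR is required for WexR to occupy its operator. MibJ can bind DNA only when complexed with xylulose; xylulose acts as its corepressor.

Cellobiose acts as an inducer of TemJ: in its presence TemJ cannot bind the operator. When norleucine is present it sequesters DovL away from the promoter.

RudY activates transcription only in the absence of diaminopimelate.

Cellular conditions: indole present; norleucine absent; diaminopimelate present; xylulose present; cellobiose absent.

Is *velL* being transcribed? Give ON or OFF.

OFF

Indole is present, so WexR is active.
Diaminopimelate is present, so RudY is inactive.
Xylulose is present, so MibJ is active.
Cellobiose is absent, so TemJ is active.
Norleucine is absent, so DovL is active.
With repressor WexR bound, *velL* is not transcribed.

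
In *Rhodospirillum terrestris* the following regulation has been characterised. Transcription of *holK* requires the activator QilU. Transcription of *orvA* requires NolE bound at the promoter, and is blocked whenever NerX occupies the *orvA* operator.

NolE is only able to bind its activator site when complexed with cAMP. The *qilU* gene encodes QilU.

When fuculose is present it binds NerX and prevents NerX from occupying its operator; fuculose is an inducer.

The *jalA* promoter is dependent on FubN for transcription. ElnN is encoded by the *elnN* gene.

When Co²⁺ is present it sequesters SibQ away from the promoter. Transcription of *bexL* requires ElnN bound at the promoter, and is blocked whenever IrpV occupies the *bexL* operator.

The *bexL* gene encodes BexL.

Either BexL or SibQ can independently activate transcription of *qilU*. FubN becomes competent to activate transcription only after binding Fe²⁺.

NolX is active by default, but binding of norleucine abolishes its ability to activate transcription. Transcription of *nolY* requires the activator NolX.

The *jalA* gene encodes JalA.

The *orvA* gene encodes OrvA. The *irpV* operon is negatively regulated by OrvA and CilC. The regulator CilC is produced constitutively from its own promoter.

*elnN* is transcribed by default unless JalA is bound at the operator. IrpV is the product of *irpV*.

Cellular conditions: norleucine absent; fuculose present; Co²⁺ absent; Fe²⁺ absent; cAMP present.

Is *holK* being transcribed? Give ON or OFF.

Fe²⁺ is absent, so FubN is inactive.
Required activator FubN is absent, so *jalA* is not transcribed.
So JalA is not produced.
With no repressor bound, *elnN* is transcribed.
So ElnN is produced and active.
cAMP is present, so NolE is active.
Fuculose is present, so NerX is inactive.
No repressor is bound and NolE is active, so *orvA* is transcribed.
So OrvA is produced and active.
CilC is produced constitutively and is active.
With repressor OrvA bound, *irpV* is not transcribed.
So IrpV is not produced.
No repressor is bound and ElnN is active, so *bexL* is transcribed.
So BexL is produced and active.
Co²⁺ is absent, so SibQ is active.
Activator BexL is present, so *qilU* is transcribed.
So QilU is produced and active.
No repressor is bound and QilU is active, so *holK* is transcribed.

ON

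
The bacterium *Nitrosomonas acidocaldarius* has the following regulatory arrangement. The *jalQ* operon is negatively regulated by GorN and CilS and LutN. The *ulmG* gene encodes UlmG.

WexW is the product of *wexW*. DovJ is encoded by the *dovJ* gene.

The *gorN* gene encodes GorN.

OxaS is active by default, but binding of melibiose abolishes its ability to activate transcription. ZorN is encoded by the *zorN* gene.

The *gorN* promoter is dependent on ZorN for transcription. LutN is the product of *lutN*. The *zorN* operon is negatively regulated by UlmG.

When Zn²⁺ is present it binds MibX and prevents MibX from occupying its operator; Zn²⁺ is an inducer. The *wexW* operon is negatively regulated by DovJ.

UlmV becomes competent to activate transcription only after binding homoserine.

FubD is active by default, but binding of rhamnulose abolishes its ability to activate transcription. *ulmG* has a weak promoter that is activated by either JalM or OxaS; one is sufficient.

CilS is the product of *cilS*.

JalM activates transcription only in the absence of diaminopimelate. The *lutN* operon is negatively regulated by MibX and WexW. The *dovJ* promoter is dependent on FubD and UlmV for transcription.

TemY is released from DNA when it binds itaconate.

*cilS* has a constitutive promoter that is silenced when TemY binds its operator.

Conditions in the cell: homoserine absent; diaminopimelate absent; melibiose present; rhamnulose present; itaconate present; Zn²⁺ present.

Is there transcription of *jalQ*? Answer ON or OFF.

OFF

Diaminopimelate is absent, so JalM is active.
Melibiose is present, so OxaS is inactive.
Activator JalM is present, so *ulmG* is transcribed.
So UlmG is produced and active.
With repressor UlmG bound, *zorN* is not transcribed.
So ZorN is not produced.
Required activator ZorN is absent, so *gorN* is not transcribed.
So GorN is not produced.
Itaconate is present, so TemY is inactive.
With no repressor bound, *cilS* is transcribed.
So CilS is produced and active.
Zn²⁺ is present, so MibX is inactive.
Rhamnulose is present, so FubD is inactive.
Homoserine is absent, so UlmV is inactive.
Required activator FubD is absent, so *dovJ* is not transcribed.
So DovJ is not produced.
With no repressor bound, *wexW* is transcribed.
So WexW is produced and active.
With repressor WexW bound, *lutN* is not transcribed.
So LutN is not produced.
With repressor CilS bound, *jalQ* is not transcribed.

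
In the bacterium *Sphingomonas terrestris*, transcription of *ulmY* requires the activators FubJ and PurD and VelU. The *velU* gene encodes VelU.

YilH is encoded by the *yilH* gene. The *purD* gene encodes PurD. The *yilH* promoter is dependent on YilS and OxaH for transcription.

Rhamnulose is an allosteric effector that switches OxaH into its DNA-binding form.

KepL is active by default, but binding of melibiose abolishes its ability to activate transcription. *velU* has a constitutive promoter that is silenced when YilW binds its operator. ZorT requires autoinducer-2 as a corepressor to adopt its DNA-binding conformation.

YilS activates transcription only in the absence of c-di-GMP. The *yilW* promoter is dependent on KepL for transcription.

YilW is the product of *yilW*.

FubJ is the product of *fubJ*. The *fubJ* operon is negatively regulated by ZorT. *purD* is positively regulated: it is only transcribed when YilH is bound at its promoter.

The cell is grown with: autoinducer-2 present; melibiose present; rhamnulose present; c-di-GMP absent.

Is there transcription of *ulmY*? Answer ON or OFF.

Autoinducer-2 is present, so ZorT is active.
With repressor ZorT bound, *fubJ* is not transcribed.
So FubJ is not produced.
c-di-GMP is absent, so YilS is active.
Rhamnulose is present, so OxaH is active.
No repressor is bound and YilS and OxaH are active, so *yilH* is transcribed.
So YilH is produced and active.
No repressor is bound and YilH is active, so *purD* is transcribed.
So PurD is produced and active.
Melibiose is present, so KepL is inactive.
Required activator KepL is absent, so *yilW* is not transcribed.
So YilW is not produced.
With no repressor bound, *velU* is transcribed.
So VelU is produced and active.
Required activator FubJ is absent, so *ulmY* is not transcribed.

OFF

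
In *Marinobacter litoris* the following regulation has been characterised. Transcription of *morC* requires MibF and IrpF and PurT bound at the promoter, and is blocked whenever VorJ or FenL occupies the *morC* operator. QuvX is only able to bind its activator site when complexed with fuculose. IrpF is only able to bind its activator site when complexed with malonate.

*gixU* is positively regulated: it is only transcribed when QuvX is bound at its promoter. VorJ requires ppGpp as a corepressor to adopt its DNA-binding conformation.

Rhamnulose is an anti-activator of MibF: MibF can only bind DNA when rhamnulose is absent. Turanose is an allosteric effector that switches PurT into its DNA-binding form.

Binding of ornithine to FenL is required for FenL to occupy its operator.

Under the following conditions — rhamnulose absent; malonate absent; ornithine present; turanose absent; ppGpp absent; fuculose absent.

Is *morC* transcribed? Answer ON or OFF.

OFF

Rhamnulose is absent, so MibF is active.
ppGpp is absent, so VorJ is inactive.
Malonate is absent, so IrpF is inactive.
Turanose is absent, so PurT is inactive.
Ornithine is present, so FenL is active.
With repressor FenL bound, *morC* is not transcribed.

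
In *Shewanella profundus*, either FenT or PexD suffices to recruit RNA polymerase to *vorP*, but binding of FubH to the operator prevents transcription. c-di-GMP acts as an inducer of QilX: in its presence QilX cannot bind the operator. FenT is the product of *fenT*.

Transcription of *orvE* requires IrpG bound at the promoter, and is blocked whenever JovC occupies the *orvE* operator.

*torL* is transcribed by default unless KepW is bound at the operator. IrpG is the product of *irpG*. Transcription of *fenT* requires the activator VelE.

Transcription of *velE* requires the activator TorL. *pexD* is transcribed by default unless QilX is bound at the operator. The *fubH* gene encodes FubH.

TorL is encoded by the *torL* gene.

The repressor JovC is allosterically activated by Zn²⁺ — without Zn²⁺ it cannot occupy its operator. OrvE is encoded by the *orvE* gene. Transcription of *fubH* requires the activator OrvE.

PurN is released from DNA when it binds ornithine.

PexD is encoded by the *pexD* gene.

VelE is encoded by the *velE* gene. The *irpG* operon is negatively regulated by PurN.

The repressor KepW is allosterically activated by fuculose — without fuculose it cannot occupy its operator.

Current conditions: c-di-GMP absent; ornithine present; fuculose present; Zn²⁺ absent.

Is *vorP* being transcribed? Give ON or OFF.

Fuculose is present, so KepW is active.
With repressor KepW bound, *torL* is not transcribed.
So TorL is not produced.
Required activator TorL is absent, so *velE* is not transcribed.
So VelE is not produced.
Required activator VelE is absent, so *fenT* is not transcribed.
So FenT is not produced.
c-di-GMP is absent, so QilX is active.
With repressor QilX bound, *pexD* is not transcribed.
So PexD is not produced.
Ornithine is present, so PurN is inactive.
With no repressor bound, *irpG* is transcribed.
So IrpG is produced and active.
Zn²⁺ is absent, so JovC is inactive.
No repressor is bound and IrpG is active, so *orvE* is transcribed.
So OrvE is produced and active.
No repressor is bound and OrvE is active, so *fubH* is transcribed.
So FubH is produced and active.
With repressor FubH bound, *vorP* is not transcribed.

OFF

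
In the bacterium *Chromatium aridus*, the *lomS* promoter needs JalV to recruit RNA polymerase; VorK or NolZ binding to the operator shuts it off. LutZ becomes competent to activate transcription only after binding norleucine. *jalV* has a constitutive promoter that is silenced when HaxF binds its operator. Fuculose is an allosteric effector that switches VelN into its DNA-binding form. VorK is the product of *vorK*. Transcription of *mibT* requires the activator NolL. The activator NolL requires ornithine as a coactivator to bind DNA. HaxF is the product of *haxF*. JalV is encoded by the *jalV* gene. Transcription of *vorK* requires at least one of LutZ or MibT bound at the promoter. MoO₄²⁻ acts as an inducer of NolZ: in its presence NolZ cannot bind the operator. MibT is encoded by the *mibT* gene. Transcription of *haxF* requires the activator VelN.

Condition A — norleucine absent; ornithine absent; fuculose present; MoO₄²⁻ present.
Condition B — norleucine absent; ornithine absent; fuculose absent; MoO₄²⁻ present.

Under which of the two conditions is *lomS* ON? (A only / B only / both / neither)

B only

Condition A:
Norleucine is absent, so LutZ is inactive.
Ornithine is absent, so NolL is inactive.
Required activator NolL is absent, so *mibT* is not transcribed.
So MibT is not produced.
No activator is available at the *vorK* promoter, so *vorK* is not transcribed.
So VorK is not produced.
Fuculose is present, so VelN is active.
No repressor is bound and VelN is active, so *haxF* is transcribed.
So HaxF is produced and active.
With repressor HaxF bound, *jalV* is not transcribed.
So JalV is not produced.
MoO₄²⁻ is present, so NolZ is inactive.
Required activator JalV is absent, so *lomS* is not transcribed.
→ *lomS* is OFF in A.
Condition B:
Norleucine is absent, so LutZ is inactive.
Ornithine is absent, so NolL is inactive.
Required activator NolL is absent, so *mibT* is not transcribed.
So MibT is not produced.
No activator is available at the *vorK* promoter, so *vorK* is not transcribed.
So VorK is not produced.
Fuculose is absent, so VelN is inactive.
Required activator VelN is absent, so *haxF* is not transcribed.
So HaxF is not produced.
With no repressor bound, *jalV* is transcribed.
So JalV is produced and active.
MoO₄²⁻ is present, so NolZ is inactive.
No repressor is bound and JalV is active, so *lomS* is transcribed.
→ *lomS* is ON in B.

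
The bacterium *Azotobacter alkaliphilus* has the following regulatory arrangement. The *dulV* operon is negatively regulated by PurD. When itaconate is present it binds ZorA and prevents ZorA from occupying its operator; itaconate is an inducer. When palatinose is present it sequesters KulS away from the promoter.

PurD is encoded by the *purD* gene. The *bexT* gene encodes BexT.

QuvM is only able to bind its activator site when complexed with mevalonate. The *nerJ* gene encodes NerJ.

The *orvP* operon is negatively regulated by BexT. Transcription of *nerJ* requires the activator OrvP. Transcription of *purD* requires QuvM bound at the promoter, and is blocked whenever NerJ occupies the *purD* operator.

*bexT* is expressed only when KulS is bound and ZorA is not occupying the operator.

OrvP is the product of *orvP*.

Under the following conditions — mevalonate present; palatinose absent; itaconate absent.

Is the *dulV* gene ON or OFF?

Palatinose is absent, so KulS is active.
Itaconate is absent, so ZorA is active.
With repressor ZorA bound, *bexT* is not transcribed.
So BexT is not produced.
With no repressor bound, *orvP* is transcribed.
So OrvP is produced and active.
No repressor is bound and OrvP is active, so *nerJ* is transcribed.
So NerJ is produced and active.
Mevalonate is present, so QuvM is active.
With repressor NerJ bound, *purD* is not transcribed.
So PurD is not produced.
With no repressor bound, *dulV* is transcribed.

ON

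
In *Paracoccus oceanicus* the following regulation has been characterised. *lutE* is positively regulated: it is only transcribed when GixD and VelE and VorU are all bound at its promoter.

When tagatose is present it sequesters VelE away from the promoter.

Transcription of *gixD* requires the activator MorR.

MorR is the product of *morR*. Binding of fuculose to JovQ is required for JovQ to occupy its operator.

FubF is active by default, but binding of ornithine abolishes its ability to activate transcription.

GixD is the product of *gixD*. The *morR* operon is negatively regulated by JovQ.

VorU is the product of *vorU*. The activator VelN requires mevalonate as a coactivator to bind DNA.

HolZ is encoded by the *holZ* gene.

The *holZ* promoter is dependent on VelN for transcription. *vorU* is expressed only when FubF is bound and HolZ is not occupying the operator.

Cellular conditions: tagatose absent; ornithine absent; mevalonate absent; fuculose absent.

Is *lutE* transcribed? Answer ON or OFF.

Fuculose is absent, so JovQ is inactive.
With no repressor bound, *morR* is transcribed.
So MorR is produced and active.
No repressor is bound and MorR is active, so *gixD* is transcribed.
So GixD is produced and active.
Tagatose is absent, so VelE is active.
Mevalonate is absent, so VelN is inactive.
Required activator VelN is absent, so *holZ* is not transcribed.
So HolZ is not produced.
Ornithine is absent, so FubF is active.
No repressor is bound and FubF is active, so *vorU* is transcribed.
So VorU is produced and active.
No repressor is bound and GixD and VelE and VorU are active, so *lutE* is transcribed.

ON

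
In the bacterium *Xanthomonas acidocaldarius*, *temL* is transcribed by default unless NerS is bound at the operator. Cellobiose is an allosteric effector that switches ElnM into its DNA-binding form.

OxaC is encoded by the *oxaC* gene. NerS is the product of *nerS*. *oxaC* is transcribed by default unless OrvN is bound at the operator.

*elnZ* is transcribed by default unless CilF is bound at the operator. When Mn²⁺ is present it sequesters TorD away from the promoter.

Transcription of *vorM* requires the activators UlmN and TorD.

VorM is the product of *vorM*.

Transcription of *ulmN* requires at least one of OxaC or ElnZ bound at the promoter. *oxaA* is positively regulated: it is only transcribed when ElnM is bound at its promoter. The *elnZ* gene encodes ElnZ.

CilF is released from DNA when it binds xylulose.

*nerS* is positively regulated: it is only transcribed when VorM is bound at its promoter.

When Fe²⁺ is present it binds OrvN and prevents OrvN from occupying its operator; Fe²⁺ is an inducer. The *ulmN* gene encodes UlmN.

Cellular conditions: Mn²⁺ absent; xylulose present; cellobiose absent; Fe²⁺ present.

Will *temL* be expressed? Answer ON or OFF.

OFF

Fe²⁺ is present, so OrvN is inactive.
With no repressor bound, *oxaC* is transcribed.
So OxaC is produced and active.
Xylulose is present, so CilF is inactive.
With no repressor bound, *elnZ* is transcribed.
So ElnZ is produced and active.
Activator OxaC is present, so *ulmN* is transcribed.
So UlmN is produced and active.
Mn²⁺ is absent, so TorD is active.
No repressor is bound and UlmN and TorD are active, so *vorM* is transcribed.
So VorM is produced and active.
No repressor is bound and VorM is active, so *nerS* is transcribed.
So NerS is produced and active.
With repressor NerS bound, *temL* is not transcribed.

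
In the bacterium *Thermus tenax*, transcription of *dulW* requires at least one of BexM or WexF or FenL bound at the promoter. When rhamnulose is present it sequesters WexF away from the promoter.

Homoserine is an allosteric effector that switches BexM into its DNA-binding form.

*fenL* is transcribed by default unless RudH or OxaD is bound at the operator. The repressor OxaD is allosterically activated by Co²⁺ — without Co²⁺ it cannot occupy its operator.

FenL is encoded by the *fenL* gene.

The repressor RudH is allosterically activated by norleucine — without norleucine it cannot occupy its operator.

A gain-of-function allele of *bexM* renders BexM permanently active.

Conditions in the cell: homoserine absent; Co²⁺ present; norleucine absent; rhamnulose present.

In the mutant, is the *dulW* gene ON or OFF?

BexM is constitutively active in this strain.
Rhamnulose is present, so WexF is inactive.
Norleucine is absent, so RudH is inactive.
Co²⁺ is present, so OxaD is active.
With repressor OxaD bound, *fenL* is not transcribed.
So FenL is not produced.
Activator BexM is present, so *dulW* is transcribed.

ON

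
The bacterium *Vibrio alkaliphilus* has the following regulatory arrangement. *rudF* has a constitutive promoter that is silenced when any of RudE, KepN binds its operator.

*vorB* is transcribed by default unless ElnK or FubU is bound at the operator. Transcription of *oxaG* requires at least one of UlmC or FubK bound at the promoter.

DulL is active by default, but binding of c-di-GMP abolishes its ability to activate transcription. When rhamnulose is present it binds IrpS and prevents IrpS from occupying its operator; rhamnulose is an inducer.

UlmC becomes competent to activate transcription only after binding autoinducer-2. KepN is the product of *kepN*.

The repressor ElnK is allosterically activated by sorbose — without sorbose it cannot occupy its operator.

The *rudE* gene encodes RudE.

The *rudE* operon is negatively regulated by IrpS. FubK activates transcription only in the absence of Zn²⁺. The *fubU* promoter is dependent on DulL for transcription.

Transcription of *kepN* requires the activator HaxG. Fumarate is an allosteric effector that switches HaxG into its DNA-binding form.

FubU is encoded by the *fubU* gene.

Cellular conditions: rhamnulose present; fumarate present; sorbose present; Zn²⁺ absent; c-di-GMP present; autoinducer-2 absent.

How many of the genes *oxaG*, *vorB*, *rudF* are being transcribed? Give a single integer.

1

Autoinducer-2 is absent, so UlmC is inactive.
Zn²⁺ is absent, so FubK is active.
Activator FubK is present, so *oxaG* is transcribed.
→ *oxaG* is ON.
Sorbose is present, so ElnK is active.
c-di-GMP is present, so DulL is inactive.
Required activator DulL is absent, so *fubU* is not transcribed.
So FubU is not produced.
With repressor ElnK bound, *vorB* is not transcribed.
→ *vorB* is OFF.
Rhamnulose is present, so IrpS is inactive.
With no repressor bound, *rudE* is transcribed.
So RudE is produced and active.
Fumarate is present, so HaxG is active.
No repressor is bound and HaxG is active, so *kepN* is transcribed.
So KepN is produced and active.
With repressor RudE bound, *rudF* is not transcribed.
→ *rudF* is OFF.
1 of the 3 genes is transcribed.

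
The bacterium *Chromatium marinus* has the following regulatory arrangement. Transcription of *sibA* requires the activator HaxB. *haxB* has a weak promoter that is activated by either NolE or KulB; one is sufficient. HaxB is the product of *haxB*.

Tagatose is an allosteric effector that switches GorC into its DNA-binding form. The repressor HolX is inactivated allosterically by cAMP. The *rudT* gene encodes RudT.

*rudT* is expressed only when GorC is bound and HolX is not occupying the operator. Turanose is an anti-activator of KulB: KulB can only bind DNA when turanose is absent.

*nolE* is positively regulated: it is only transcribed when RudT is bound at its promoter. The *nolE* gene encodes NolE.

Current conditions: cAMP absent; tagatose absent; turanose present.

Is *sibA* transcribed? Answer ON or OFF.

Tagatose is absent, so GorC is inactive.
cAMP is absent, so HolX is active.
With repressor HolX bound, *rudT* is not transcribed.
So RudT is not produced.
Required activator RudT is absent, so *nolE* is not transcribed.
So NolE is not produced.
Turanose is present, so KulB is inactive.
No activator is available at the *haxB* promoter, so *haxB* is not transcribed.
So HaxB is not produced.
Required activator HaxB is absent, so *sibA* is not transcribed.

OFF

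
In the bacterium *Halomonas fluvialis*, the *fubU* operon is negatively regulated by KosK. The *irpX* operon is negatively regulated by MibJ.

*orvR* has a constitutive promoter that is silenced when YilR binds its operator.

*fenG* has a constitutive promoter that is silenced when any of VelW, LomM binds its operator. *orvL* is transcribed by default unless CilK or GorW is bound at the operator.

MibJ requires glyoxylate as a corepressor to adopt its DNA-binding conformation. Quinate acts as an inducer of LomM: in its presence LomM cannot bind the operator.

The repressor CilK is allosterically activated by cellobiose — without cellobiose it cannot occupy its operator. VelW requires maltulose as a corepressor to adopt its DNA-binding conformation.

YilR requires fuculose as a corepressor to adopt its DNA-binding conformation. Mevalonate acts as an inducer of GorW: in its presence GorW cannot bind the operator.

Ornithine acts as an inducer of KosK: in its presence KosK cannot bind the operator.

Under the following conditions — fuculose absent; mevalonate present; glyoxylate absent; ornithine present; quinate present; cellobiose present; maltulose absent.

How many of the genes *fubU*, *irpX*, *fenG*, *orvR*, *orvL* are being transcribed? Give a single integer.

4

Ornithine is present, so KosK is inactive.
With no repressor bound, *fubU* is transcribed.
→ *fubU* is ON.
Glyoxylate is absent, so MibJ is inactive.
With no repressor bound, *irpX* is transcribed.
→ *irpX* is ON.
Maltulose is absent, so VelW is inactive.
Quinate is present, so LomM is inactive.
With no repressor bound, *fenG* is transcribed.
→ *fenG* is ON.
Fuculose is absent, so YilR is inactive.
With no repressor bound, *orvR* is transcribed.
→ *orvR* is ON.
Cellobiose is present, so CilK is active.
Mevalonate is present, so GorW is inactive.
With repressor CilK bound, *orvL* is not transcribed.
→ *orvL* is OFF.
4 of the 5 genes are transcribed.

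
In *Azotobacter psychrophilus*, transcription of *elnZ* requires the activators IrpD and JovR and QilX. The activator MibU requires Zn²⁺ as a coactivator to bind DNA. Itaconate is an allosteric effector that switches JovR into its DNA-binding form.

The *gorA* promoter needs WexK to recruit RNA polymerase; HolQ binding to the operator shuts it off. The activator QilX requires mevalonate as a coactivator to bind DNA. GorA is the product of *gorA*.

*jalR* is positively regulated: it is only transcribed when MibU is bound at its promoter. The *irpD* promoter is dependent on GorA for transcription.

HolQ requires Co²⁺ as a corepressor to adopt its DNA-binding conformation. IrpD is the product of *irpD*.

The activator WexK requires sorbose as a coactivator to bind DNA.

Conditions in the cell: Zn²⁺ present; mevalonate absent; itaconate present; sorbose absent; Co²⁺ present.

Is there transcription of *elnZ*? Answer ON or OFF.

OFF

Sorbose is absent, so WexK is inactive.
Co²⁺ is present, so HolQ is active.
With repressor HolQ bound, *gorA* is not transcribed.
So GorA is not produced.
Required activator GorA is absent, so *irpD* is not transcribed.
So IrpD is not produced.
Itaconate is present, so JovR is active.
Mevalonate is absent, so QilX is inactive.
Required activator IrpD is absent, so *elnZ* is not transcribed.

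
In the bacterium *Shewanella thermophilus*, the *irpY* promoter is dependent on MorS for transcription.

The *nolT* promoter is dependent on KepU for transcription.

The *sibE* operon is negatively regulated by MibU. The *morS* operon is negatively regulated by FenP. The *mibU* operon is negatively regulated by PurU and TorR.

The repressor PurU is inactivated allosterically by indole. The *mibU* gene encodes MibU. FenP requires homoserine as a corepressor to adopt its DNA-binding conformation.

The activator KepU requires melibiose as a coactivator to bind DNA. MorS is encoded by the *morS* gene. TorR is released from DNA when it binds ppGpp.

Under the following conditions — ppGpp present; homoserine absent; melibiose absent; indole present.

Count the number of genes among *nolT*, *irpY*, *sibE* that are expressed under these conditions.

Melibiose is absent, so KepU is inactive.
Required activator KepU is absent, so *nolT* is not transcribed.
→ *nolT* is OFF.
Homoserine is absent, so FenP is inactive.
With no repressor bound, *morS* is transcribed.
So MorS is produced and active.
No repressor is bound and MorS is active, so *irpY* is transcribed.
→ *irpY* is ON.
Indole is present, so PurU is inactive.
ppGpp is present, so TorR is inactive.
With no repressor bound, *mibU* is transcribed.
So MibU is produced and active.
With repressor MibU bound, *sibE* is not transcribed.
→ *sibE* is OFF.
1 of the 3 genes is transcribed.

1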